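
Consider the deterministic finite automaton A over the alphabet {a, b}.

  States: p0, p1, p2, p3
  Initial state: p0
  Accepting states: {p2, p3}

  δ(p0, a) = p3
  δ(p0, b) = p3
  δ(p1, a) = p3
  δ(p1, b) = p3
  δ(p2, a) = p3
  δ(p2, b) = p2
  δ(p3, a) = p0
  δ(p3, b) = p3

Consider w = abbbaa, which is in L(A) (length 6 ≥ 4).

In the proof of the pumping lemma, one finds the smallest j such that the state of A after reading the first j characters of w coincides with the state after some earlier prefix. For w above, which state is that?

Run of A on w = a b b b a a:
  step 0: p0  (start)
  step 1: p3  (read a: p0→p3)
  step 2: p3  (read b: p3→p3)   ← first repeat (p3 seen earlier)
  step 3: p3  (read b: p3→p3)
  step 4: p3  (read b: p3→p3)
  step 5: p0  (read a: p3→p0)
  step 6: p3  (read a: p0→p3)

The earliest repeat is at step j = 2: A is in p3, which it already visited at step i = 1.

p3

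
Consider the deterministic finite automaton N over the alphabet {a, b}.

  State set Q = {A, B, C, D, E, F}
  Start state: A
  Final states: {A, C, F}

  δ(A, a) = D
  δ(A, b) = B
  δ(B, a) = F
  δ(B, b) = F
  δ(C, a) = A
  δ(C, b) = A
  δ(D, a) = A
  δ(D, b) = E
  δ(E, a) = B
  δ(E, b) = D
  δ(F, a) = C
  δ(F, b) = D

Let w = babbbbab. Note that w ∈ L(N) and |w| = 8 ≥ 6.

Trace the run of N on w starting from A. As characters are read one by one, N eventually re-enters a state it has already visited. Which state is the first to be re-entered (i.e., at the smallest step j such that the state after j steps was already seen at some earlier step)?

State sequence: A -b-> B -a-> F -b-> D -b-> E -b-> D -b-> E -a-> B -b-> F
First repeat at step 5: D was already visited.

The earliest repeat is at step j = 5: N is in D, which it already visited at step i = 3.
Pumping length from the standard proof: p = 6 (the number of states). The repeated state found above gives |xy| = j ≤ 6 and |y| = j − i ≥ 1.

D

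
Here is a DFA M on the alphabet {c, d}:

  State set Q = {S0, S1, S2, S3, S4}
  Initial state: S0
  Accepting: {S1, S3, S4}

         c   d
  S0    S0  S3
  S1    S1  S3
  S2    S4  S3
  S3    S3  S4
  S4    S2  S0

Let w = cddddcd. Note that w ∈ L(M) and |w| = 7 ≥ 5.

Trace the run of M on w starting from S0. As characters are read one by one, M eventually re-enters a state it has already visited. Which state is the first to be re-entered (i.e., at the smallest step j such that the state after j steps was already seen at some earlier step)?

S0

State sequence: S0 -c-> S0 -d-> S3 -d-> S4 -d-> S0 -d-> S3 -c-> S3 -d-> S4
First repeat at step 1: S0 was already visited.

The earliest repeat is at step j = 1: M is in S0, which it already visited at step i = 0.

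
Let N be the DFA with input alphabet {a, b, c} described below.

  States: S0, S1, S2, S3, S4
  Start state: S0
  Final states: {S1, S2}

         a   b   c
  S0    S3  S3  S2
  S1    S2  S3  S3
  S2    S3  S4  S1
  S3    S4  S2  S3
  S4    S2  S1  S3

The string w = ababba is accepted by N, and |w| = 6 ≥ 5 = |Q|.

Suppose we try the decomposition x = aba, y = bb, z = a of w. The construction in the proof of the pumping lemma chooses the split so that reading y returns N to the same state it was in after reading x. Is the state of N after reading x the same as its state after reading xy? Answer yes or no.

State sequence: S0 -a-> S3 -b-> S2 -a-> S3 -b-> S2 -b-> S4

After x (step 3): S3. After xy (step 5): S4.
They differ (S3 ≠ S4), so y is not a cycle from the state after x; this split is not the one the pumping-lemma construction produces, and pumping y need not keep the string in L(N).

no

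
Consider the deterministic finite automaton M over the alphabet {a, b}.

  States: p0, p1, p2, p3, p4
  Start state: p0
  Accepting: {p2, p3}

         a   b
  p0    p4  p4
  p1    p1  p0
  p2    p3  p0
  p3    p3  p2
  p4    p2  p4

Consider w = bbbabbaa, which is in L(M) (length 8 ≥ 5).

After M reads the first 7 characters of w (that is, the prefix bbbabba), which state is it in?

p2

Run of M on the first 7 characters of w = b b b a b b a:
  step 0: p0  (start)
  step 1: p4  (read b: p0→p4)
  step 2: p4  (read b: p4→p4)
  step 3: p4  (read b: p4→p4)
  step 4: p2  (read a: p4→p2)
  step 5: p0  (read b: p2→p0)
  step 6: p4  (read b: p0→p4)
  step 7: p2  (read a: p4→p2)

After reading 7 characters, M is in state p2.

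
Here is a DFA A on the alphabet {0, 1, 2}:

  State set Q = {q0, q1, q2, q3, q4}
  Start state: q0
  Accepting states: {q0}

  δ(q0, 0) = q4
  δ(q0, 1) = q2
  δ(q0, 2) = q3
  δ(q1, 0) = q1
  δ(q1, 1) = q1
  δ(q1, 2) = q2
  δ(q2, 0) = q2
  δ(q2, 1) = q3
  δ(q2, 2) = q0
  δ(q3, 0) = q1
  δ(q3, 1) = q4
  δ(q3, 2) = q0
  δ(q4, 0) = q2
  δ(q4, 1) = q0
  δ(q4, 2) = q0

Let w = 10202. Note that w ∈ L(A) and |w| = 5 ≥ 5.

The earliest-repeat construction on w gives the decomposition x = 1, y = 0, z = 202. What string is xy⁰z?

xy⁰z = xz = 1·202 = 1202.
Reading y = 0 takes A from q2 back to q2, so after x the machine is still in q2, and z then leads to the accepting state q0. Hence 1202 ∈ L(A).

1202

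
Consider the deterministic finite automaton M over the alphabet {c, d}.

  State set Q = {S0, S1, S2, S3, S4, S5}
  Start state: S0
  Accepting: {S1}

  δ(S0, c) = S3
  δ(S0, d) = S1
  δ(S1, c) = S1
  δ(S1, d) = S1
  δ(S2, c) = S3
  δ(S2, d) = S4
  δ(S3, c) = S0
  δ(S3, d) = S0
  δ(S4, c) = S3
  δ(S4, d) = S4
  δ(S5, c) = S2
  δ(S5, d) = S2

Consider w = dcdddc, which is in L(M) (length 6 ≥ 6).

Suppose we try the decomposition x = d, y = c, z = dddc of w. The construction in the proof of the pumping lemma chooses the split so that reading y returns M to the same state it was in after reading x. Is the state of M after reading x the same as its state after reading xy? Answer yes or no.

yes

Run of M on the first 2 characters of w = d c:
  step 0: S0  (start)
  step 1: S1  (read d: S0→S1)
  step 2: S1  (read c: S1→S1)

After x (step 1): S1. After xy (step 2): S1.
They match, so y = c drives M around a cycle from S1 back to itself; pumping y any number of times keeps M in S1 before reading z, and xyⁱz ∈ L(M) for every i ≥ 0.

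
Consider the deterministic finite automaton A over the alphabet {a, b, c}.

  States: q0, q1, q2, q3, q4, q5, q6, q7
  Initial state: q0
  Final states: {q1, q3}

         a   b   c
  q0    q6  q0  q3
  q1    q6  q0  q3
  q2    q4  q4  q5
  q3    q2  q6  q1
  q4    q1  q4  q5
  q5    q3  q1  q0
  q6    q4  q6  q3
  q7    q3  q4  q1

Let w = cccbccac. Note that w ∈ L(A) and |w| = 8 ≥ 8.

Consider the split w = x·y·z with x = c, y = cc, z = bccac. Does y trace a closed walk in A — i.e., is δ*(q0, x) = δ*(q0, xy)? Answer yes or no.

yes

Run of A on the first 3 characters of w = c c c:
  step 0: q0  (start)
  step 1: q3  (read c: q0→q3)
  step 2: q1  (read c: q3→q1)
  step 3: q3  (read c: q1→q3)

After x (step 1): q3. After xy (step 3): q3.
They match, so y = cc drives A around a cycle from q3 back to itself; pumping y any number of times keeps A in q3 before reading z, and xyⁱz ∈ L(A) for every i ≥ 0.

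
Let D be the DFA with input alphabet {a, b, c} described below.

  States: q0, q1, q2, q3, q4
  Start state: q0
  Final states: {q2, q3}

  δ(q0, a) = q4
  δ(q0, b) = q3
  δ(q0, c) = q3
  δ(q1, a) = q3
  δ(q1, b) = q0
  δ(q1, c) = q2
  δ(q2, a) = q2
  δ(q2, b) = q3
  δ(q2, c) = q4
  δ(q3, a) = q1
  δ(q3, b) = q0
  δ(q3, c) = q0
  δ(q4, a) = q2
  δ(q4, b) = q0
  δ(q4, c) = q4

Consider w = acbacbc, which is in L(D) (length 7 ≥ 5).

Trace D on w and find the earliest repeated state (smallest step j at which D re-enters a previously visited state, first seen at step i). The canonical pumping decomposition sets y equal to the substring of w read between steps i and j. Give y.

c

State sequence: q0 -a-> q4 -c-> q4 -b-> q0 -a-> q4 -c-> q4 -b-> q0 -c-> q3
First repeat at step 2: q4 was already visited.

So i = 1, j = 2, giving x = w[0:1] = a, y = w[1:2] = c, z = w[2:7] = bacbc.
Check: |xy| = 2 ≤ 5 and |y| = 1 ≥ 1. Reading y takes D from q4 back to q4, so every xyⁱz is accepted.
Since D has 5 states, any run of length ≥ 5 visits 5+1 states, so by pigeonhole some state repeats within the first 5 steps — that repeat gives the pumpable loop.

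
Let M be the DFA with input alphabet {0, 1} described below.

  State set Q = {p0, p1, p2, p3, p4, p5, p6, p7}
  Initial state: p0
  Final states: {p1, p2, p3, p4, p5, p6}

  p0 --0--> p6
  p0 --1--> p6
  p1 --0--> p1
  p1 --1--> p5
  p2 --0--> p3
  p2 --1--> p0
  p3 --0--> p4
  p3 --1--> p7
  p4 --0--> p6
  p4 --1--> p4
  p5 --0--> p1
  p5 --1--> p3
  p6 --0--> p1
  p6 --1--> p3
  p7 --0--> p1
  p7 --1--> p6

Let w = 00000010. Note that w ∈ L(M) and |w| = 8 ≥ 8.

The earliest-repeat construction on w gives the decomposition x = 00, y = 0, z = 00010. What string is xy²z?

000000010

xy^2z = 00·0·0·00010 = 000000010.
Reading y = 0 takes M from p1 back to p1, so after x·y·y the machine is still in p1, and z then leads to the accepting state p1. Hence 000000010 ∈ L(M).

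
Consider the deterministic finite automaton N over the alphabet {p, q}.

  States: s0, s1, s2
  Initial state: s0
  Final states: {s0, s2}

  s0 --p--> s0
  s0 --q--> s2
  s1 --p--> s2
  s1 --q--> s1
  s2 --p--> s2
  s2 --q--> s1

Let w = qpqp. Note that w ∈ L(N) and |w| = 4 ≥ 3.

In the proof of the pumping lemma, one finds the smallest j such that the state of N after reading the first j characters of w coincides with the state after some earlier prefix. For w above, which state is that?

Run of N on w = q p q p:
  step 0: s0  (start)
  step 1: s2  (read q: s0→s2)
  step 2: s2  (read p: s2→s2)   ← first repeat (s2 seen earlier)
  step 3: s1  (read q: s2→s1)
  step 4: s2  (read p: s1→s2)

The earliest repeat is at step j = 2: N is in s2, which it already visited at step i = 1.
The DFA has 3 states, so the proof of the pumping lemma guarantees a repeated state among the first 3+1 visited; the segment between the two visits is the pumpable y.

s2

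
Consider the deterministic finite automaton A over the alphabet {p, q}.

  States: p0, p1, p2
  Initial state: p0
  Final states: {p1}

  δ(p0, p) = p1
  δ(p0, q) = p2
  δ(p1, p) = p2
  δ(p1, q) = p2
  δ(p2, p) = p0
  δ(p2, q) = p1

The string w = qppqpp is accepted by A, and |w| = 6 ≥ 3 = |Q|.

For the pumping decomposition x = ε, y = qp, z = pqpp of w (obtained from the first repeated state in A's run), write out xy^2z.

qpqppqpp

xy^2z = ε·qp·qp·pqpp = qpqppqpp.
Reading y = qp takes A from p0 back to p0, so after x·y·y the machine is still in p0, and z then leads to the accepting state p1. Hence qpqppqpp ∈ L(A).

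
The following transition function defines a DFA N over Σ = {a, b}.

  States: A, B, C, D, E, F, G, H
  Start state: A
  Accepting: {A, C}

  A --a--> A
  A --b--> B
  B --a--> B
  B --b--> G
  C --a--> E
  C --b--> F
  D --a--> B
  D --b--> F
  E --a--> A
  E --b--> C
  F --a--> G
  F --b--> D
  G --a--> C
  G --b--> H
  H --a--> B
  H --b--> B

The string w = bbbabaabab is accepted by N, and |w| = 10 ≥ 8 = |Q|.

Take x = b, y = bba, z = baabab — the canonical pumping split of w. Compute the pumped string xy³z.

xy^3z = b·bba·bba·bba·baabab = bbbabbabbabaabab.
Reading y = bba takes N from B back to B, so after x·y·y·y the machine is still in B, and z then leads to the accepting state C. Hence bbbabbabbabaabab ∈ L(N).

bbbabbabbabaabab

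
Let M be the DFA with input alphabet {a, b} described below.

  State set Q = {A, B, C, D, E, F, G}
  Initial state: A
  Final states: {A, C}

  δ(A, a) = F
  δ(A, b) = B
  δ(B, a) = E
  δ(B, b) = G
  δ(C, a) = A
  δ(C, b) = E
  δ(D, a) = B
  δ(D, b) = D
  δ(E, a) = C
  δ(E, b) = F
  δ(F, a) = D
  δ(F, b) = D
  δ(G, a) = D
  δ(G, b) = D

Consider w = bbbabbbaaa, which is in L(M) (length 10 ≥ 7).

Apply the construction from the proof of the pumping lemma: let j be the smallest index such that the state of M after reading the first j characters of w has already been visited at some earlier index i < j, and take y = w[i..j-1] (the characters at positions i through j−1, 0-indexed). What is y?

bba

State sequence: A -b-> B -b-> G -b-> D -a-> B -b-> G -b-> D -b-> D -a-> B -a-> E -a-> C
First repeat at step 4: B was already visited.

So i = 1, j = 4, giving x = w[0:1] = b, y = w[1:4] = bba, z = w[4:10] = bbbaaa.
Check: |xy| = 4 ≤ 7 and |y| = 3 ≥ 1. Reading y takes M from B back to B, so every xyⁱz is accepted.
Since M has 7 states, any run of length ≥ 7 visits 7+1 states, so by pigeonhole some state repeats within the first 7 steps — that repeat gives the pumpable loop.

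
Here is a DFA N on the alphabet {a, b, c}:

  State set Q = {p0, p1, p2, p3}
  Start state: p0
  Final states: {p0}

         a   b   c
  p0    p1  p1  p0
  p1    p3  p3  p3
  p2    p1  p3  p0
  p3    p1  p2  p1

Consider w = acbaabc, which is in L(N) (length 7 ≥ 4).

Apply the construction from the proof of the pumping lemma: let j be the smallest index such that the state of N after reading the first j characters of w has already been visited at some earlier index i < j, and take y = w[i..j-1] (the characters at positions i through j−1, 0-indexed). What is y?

State sequence: p0 -a-> p1 -c-> p3 -b-> p2 -a-> p1 -a-> p3 -b-> p2 -c-> p0
First repeat at step 4: p1 was already visited.

So i = 1, j = 4, giving x = w[0:1] = a, y = w[1:4] = cba, z = w[4:7] = abc.
Check: |xy| = 4 ≤ 4 and |y| = 3 ≥ 1. Reading y takes N from p1 back to p1, so every xyⁱz is accepted.

cba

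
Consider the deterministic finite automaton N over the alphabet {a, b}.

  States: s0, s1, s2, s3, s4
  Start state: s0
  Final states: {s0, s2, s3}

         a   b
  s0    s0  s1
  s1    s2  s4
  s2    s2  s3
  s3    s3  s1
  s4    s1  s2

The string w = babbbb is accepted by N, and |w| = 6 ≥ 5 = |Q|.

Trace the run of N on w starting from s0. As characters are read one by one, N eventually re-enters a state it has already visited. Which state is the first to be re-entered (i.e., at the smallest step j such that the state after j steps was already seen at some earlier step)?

State sequence: s0 -b-> s1 -a-> s2 -b-> s3 -b-> s1 -b-> s4 -b-> s2
First repeat at step 4: s1 was already visited.

The earliest repeat is at step j = 4: N is in s1, which it already visited at step i = 1.
Pumping length from the standard proof: p = 5 (the number of states). The repeated state found above gives |xy| = j ≤ 5 and |y| = j − i ≥ 1.

s1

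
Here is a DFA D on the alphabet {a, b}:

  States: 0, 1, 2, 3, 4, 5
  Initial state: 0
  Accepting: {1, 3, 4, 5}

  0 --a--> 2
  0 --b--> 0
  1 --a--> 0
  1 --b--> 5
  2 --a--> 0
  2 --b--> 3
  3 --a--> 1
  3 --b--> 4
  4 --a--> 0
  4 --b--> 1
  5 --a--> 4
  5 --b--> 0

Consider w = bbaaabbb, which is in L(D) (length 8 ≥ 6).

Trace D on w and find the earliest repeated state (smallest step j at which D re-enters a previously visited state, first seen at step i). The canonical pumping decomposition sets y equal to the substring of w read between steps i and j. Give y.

State sequence: 0 -b-> 0 -b-> 0 -a-> 2 -a-> 0 -a-> 2 -b-> 3 -b-> 4 -b-> 1
First repeat at step 1: 0 was already visited.

So i = 0, j = 1, giving x = w[0:0] = ε, y = w[0:1] = b, z = w[1:8] = baaabbb.
Check: |xy| = 1 ≤ 6 and |y| = 1 ≥ 1. Reading y takes D from 0 back to 0, so every xyⁱz is accepted.

b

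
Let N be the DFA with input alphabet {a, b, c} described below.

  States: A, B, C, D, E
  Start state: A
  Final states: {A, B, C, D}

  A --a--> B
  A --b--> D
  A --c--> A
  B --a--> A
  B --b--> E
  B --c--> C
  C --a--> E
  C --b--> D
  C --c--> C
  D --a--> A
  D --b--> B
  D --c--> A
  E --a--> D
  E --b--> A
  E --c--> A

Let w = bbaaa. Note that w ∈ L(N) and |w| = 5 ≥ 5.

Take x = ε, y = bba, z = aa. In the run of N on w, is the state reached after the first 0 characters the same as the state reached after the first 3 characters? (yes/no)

yes

State sequence: A -b-> D -b-> B -a-> A

After x (step 0): A. After xy (step 3): A.
They match, so y = bba drives N around a cycle from A back to itself; pumping y any number of times keeps N in A before reading z, and xyⁱz ∈ L(N) for every i ≥ 0.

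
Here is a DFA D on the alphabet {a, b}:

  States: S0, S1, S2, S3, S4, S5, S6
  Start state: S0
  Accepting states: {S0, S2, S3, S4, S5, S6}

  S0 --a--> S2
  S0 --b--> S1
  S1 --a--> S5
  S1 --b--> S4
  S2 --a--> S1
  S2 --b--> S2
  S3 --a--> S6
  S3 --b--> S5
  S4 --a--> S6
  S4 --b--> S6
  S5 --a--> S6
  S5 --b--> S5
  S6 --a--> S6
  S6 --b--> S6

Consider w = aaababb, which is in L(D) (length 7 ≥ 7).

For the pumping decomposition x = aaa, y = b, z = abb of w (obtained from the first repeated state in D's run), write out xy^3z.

xy^3z = aaa·b·b·b·abb = aaabbbabb.
Reading y = b takes D from S5 back to S5, so after x·y·y·y the machine is still in S5, and z then leads to the accepting state S6. Hence aaabbbabb ∈ L(D).

aaabbbabb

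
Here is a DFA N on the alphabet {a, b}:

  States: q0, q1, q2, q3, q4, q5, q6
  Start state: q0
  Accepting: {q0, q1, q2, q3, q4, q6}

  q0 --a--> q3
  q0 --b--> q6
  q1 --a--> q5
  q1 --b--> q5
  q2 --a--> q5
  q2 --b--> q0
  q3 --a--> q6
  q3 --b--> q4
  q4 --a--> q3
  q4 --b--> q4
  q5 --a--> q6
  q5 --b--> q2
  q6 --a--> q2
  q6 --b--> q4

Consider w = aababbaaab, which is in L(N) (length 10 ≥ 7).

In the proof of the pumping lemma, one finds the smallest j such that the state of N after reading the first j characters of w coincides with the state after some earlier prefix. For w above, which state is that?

Run of N on w = a a b a b b a a a b:
  step 0: q0  (start)
  step 1: q3  (read a: q0→q3)
  step 2: q6  (read a: q3→q6)
  step 3: q4  (read b: q6→q4)
  step 4: q3  (read a: q4→q3)   ← first repeat (q3 seen earlier)
  step 5: q4  (read b: q3→q4)
  step 6: q4  (read b: q4→q4)
  step 7: q3  (read a: q4→q3)
  step 8: q6  (read a: q3→q6)
  step 9: q2  (read a: q6→q2)
  step 10: q0  (read b: q2→q0)

The earliest repeat is at step j = 4: N is in q3, which it already visited at step i = 1.
The DFA has 7 states, so the proof of the pumping lemma guarantees a repeated state among the first 7+1 visited; the segment between the two visits is the pumpable y.

q3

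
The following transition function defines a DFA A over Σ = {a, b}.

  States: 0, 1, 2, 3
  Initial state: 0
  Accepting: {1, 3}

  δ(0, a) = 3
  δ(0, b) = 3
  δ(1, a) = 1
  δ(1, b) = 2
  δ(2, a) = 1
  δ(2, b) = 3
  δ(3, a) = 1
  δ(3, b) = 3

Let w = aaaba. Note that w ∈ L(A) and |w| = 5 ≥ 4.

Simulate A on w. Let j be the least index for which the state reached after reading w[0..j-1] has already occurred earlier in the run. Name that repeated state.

1

Run of A on w = a a a b a:
  step 0: 0  (start)
  step 1: 3  (read a: 0→3)
  step 2: 1  (read a: 3→1)
  step 3: 1  (read a: 1→1)   ← first repeat (1 seen earlier)
  step 4: 2  (read b: 1→2)
  step 5: 1  (read a: 2→1)

The earliest repeat is at step j = 3: A is in 1, which it already visited at step i = 2.
With |Q| = 4, pigeonhole forces a state repeat no later than step 4; the substring read between the first and second visits to that state can be pumped.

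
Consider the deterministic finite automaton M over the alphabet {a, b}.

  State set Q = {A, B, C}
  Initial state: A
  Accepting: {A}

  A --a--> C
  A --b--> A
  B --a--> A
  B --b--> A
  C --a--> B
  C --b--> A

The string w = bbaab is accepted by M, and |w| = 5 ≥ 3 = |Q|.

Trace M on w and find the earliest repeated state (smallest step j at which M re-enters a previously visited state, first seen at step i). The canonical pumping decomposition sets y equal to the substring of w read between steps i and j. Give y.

Run of M on w = b b a a b:
  step 0: A  (start)
  step 1: A  (read b: A→A)   ← first repeat (A seen earlier)
  step 2: A  (read b: A→A)
  step 3: C  (read a: A→C)
  step 4: B  (read a: C→B)
  step 5: A  (read b: B→A)

So i = 0, j = 1, giving x = w[0:0] = ε, y = w[0:1] = b, z = w[1:5] = baab.
Check: |xy| = 1 ≤ 3 and |y| = 1 ≥ 1. Reading y takes M from A back to A, so every xyⁱz is accepted.
Pumping length from the standard proof: p = 3 (the number of states). The repeated state found above gives |xy| = j ≤ 3 and |y| = j − i ≥ 1.

b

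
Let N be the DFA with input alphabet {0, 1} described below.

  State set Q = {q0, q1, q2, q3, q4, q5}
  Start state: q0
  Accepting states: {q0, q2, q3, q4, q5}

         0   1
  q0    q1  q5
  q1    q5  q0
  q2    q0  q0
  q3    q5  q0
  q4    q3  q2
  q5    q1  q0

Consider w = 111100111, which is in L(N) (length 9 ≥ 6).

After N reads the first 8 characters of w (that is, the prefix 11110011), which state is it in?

q5

State sequence: q0 -1-> q5 -1-> q0 -1-> q5 -1-> q0 -0-> q1 -0-> q5 -1-> q0 -1-> q5

After reading 8 characters, N is in state q5.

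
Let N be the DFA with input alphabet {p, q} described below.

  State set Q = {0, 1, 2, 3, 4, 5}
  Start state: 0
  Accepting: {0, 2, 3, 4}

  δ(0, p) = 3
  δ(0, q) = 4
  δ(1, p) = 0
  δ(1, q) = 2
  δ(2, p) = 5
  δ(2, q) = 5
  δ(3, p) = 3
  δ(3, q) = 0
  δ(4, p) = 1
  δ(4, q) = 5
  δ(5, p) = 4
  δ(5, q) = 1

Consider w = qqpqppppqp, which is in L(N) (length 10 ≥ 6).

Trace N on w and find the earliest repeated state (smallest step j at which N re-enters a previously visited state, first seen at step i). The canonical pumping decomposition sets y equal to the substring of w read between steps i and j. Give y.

State sequence: 0 -q-> 4 -q-> 5 -p-> 4 -q-> 5 -p-> 4 -p-> 1 -p-> 0 -p-> 3 -q-> 0 -p-> 3
First repeat at step 3: 4 was already visited.

So i = 1, j = 3, giving x = w[0:1] = q, y = w[1:3] = qp, z = w[3:10] = qppppqp.
Check: |xy| = 3 ≤ 6 and |y| = 2 ≥ 1. Reading y takes N from 4 back to 4, so every xyⁱz is accepted.

qp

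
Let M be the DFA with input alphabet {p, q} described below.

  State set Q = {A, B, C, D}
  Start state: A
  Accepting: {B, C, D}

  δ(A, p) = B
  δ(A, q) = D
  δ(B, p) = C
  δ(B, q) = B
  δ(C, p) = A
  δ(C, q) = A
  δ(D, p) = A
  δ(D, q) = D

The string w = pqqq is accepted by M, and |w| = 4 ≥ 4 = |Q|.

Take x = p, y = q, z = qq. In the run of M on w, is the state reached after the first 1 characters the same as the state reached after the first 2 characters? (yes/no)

Run of M on the first 2 characters of w = p q:
  step 0: A  (start)
  step 1: B  (read p: A→B)
  step 2: B  (read q: B→B)

After x (step 1): B. After xy (step 2): B.
They match, so y = q drives M around a cycle from B back to itself; pumping y any number of times keeps M in B before reading z, and xyⁱz ∈ L(M) for every i ≥ 0.

yes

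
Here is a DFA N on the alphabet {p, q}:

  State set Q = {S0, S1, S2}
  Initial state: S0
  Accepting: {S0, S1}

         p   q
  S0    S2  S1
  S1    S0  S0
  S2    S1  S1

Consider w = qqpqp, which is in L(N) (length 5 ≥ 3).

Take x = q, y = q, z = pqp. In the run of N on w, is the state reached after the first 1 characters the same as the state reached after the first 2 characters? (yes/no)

State sequence: S0 -q-> S1 -q-> S0

After x (step 1): S1. After xy (step 2): S0.
They differ (S1 ≠ S0), so y is not a cycle from the state after x; this split is not the one the pumping-lemma construction produces, and pumping y need not keep the string in L(N).

no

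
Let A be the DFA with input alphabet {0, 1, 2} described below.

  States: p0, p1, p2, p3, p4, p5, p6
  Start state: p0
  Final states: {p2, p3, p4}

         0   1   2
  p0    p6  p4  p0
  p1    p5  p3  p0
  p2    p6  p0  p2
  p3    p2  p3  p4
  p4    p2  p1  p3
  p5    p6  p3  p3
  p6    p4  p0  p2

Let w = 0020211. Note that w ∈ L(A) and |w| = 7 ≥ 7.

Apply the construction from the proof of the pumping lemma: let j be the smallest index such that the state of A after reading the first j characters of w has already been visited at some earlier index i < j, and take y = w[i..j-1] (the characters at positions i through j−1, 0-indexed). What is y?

2

Run of A on w = 0 0 2 0 2 1 1:
  step 0: p0  (start)
  step 1: p6  (read 0: p0→p6)
  step 2: p4  (read 0: p6→p4)
  step 3: p3  (read 2: p4→p3)
  step 4: p2  (read 0: p3→p2)
  step 5: p2  (read 2: p2→p2)   ← first repeat (p2 seen earlier)
  step 6: p0  (read 1: p2→p0)
  step 7: p4  (read 1: p0→p4)

So i = 4, j = 5, giving x = w[0:4] = 0020, y = w[4:5] = 2, z = w[5:7] = 11.
Check: |xy| = 5 ≤ 7 and |y| = 1 ≥ 1. Reading y takes A from p2 back to p2, so every xyⁱz is accepted.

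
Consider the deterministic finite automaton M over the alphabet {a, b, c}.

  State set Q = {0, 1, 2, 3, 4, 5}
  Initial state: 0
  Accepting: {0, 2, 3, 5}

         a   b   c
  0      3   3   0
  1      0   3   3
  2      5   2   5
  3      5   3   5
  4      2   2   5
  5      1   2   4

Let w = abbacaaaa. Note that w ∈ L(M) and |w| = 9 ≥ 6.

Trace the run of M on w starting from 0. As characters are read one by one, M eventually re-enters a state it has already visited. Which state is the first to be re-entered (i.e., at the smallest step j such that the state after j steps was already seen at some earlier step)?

3

Run of M on w = a b b a c a a a a:
  step 0: 0  (start)
  step 1: 3  (read a: 0→3)
  step 2: 3  (read b: 3→3)   ← first repeat (3 seen earlier)
  step 3: 3  (read b: 3→3)
  step 4: 5  (read a: 3→5)
  step 5: 4  (read c: 5→4)
  step 6: 2  (read a: 4→2)
  step 7: 5  (read a: 2→5)
  step 8: 1  (read a: 5→1)
  step 9: 0  (read a: 1→0)

The earliest repeat is at step j = 2: M is in 3, which it already visited at step i = 1.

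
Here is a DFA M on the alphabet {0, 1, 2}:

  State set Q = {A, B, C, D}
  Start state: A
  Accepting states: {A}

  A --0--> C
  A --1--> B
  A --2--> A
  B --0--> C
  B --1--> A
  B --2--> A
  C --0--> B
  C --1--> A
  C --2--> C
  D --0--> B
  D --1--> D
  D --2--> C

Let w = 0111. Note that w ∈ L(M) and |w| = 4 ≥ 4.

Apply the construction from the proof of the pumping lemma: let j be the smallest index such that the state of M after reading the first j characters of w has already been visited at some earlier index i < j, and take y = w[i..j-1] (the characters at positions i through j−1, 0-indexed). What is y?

State sequence: A -0-> C -1-> A -1-> B -1-> A
First repeat at step 2: A was already visited.

So i = 0, j = 2, giving x = w[0:0] = ε, y = w[0:2] = 01, z = w[2:4] = 11.
Check: |xy| = 2 ≤ 4 and |y| = 2 ≥ 1. Reading y takes M from A back to A, so every xyⁱz is accepted.

01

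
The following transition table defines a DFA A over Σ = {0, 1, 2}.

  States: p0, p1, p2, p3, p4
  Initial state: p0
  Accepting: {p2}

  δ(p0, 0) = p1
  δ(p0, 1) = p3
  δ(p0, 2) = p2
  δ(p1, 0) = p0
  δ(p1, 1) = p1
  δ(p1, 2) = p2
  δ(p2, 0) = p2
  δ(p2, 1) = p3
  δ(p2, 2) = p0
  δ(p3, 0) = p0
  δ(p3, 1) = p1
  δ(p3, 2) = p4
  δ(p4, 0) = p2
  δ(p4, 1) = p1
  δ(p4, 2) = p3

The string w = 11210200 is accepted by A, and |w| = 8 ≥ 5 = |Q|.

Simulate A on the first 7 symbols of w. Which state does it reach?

Run of A on the first 7 characters of w = 1 1 2 1 0 2 0:
  step 0: p0  (start)
  step 1: p3  (read 1: p0→p3)
  step 2: p1  (read 1: p3→p1)
  step 3: p2  (read 2: p1→p2)
  step 4: p3  (read 1: p2→p3)
  step 5: p0  (read 0: p3→p0)
  step 6: p2  (read 2: p0→p2)
  step 7: p2  (read 0: p2→p2)

After reading 7 characters, A is in state p2.

p2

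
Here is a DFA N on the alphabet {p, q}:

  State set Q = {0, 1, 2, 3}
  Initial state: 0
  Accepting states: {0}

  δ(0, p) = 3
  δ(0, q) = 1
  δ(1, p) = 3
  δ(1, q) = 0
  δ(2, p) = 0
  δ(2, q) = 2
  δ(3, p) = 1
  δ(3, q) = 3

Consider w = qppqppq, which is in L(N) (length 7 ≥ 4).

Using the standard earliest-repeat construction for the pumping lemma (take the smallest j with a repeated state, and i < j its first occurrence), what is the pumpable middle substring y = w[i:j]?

State sequence: 0 -q-> 1 -p-> 3 -p-> 1 -q-> 0 -p-> 3 -p-> 1 -q-> 0
First repeat at step 3: 1 was already visited.

So i = 1, j = 3, giving x = w[0:1] = q, y = w[1:3] = pp, z = w[3:7] = qppq.
Check: |xy| = 3 ≤ 4 and |y| = 2 ≥ 1. Reading y takes N from 1 back to 1, so every xyⁱz is accepted.
The DFA has 4 states, so the proof of the pumping lemma guarantees a repeated state among the first 4+1 visited; the segment between the two visits is the pumpable y.

pp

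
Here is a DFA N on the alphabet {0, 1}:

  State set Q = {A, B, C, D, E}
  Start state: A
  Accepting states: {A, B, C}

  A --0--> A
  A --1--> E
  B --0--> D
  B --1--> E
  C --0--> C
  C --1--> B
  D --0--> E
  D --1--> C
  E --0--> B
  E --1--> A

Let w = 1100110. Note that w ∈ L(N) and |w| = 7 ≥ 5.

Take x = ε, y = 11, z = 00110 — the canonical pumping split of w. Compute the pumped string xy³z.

11111100110

xy^3z = ε·11·11·11·00110 = 11111100110.
Reading y = 11 takes N from A back to A, so after x·y·y·y the machine is still in A, and z then leads to the accepting state A. Hence 11111100110 ∈ L(N).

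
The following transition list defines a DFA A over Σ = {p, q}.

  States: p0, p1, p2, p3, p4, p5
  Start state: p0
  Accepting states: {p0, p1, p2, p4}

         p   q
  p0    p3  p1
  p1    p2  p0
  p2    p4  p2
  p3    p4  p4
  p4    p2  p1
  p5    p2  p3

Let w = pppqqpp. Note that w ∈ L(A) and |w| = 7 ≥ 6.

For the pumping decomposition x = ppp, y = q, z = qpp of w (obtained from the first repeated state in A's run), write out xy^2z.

pppqqqpp

xy^2z = ppp·q·q·qpp = pppqqqpp.
Reading y = q takes A from p2 back to p2, so after x·y·y the machine is still in p2, and z then leads to the accepting state p2. Hence pppqqqpp ∈ L(A).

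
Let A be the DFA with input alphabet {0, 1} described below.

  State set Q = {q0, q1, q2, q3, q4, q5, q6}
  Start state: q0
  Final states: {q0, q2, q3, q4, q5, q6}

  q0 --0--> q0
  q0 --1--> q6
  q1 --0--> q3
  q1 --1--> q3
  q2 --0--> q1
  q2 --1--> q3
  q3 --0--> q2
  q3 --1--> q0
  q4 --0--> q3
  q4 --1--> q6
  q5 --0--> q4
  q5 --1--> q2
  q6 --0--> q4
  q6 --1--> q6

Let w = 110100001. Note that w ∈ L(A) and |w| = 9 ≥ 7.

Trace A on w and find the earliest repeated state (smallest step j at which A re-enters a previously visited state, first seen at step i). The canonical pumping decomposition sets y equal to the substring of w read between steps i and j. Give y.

1

State sequence: q0 -1-> q6 -1-> q6 -0-> q4 -1-> q6 -0-> q4 -0-> q3 -0-> q2 -0-> q1 -1-> q3
First repeat at step 2: q6 was already visited.

So i = 1, j = 2, giving x = w[0:1] = 1, y = w[1:2] = 1, z = w[2:9] = 0100001.
Check: |xy| = 2 ≤ 7 and |y| = 1 ≥ 1. Reading y takes A from q6 back to q6, so every xyⁱz is accepted.
With |Q| = 7, pigeonhole forces a state repeat no later than step 7; the substring read between the first and second visits to that state can be pumped.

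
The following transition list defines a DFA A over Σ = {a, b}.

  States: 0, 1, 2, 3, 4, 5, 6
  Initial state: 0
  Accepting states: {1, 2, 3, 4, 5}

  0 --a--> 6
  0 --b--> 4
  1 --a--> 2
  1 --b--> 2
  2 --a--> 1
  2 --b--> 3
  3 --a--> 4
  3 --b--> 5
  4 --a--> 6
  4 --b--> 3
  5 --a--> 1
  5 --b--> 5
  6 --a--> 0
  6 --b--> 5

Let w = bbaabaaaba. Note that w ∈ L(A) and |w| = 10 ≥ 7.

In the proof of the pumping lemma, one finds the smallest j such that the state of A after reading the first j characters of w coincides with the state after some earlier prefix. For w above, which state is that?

4

Run of A on w = b b a a b a a a b a:
  step 0: 0  (start)
  step 1: 4  (read b: 0→4)
  step 2: 3  (read b: 4→3)
  step 3: 4  (read a: 3→4)   ← first repeat (4 seen earlier)
  step 4: 6  (read a: 4→6)
  step 5: 5  (read b: 6→5)
  step 6: 1  (read a: 5→1)
  step 7: 2  (read a: 1→2)
  step 8: 1  (read a: 2→1)
  step 9: 2  (read b: 1→2)
  step 10: 1  (read a: 2→1)

The earliest repeat is at step j = 3: A is in 4, which it already visited at step i = 1.
With |Q| = 7, pigeonhole forces a state repeat no later than step 7; the substring read between the first and second visits to that state can be pumped.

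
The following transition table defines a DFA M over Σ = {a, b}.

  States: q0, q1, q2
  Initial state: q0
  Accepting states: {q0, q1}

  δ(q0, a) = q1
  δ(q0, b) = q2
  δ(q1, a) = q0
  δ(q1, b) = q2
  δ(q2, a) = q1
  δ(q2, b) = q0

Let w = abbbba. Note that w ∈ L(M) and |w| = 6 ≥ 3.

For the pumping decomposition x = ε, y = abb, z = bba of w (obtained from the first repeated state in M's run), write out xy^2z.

xy^2z = ε·abb·abb·bba = abbabbbba.
Reading y = abb takes M from q0 back to q0, so after x·y·y the machine is still in q0, and z then leads to the accepting state q1. Hence abbabbbba ∈ L(M).

abbabbbba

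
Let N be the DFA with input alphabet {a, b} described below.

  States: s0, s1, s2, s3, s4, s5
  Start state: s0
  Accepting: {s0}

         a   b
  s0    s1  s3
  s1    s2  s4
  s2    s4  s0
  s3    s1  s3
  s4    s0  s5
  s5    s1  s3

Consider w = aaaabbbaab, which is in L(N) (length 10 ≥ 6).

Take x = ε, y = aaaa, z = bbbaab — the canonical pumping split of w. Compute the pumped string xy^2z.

xy^2z = ε·aaaa·aaaa·bbbaab = aaaaaaaabbbaab.
Reading y = aaaa takes N from s0 back to s0, so after x·y·y the machine is still in s0, and z then leads to the accepting state s0. Hence aaaaaaaabbbaab ∈ L(N).

aaaaaaaabbbaab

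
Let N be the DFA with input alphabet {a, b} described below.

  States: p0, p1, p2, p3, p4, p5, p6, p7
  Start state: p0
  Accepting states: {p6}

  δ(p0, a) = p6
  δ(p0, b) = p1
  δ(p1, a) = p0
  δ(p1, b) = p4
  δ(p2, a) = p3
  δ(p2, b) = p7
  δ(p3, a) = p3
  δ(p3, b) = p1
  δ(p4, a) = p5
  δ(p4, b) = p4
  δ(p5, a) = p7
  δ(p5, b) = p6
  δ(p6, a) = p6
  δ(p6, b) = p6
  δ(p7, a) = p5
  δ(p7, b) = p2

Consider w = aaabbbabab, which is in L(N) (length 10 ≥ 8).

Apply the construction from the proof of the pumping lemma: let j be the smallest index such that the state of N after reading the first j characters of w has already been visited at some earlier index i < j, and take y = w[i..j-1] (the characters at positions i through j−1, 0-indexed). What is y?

Run of N on w = a a a b b b a b a b:
  step 0: p0  (start)
  step 1: p6  (read a: p0→p6)
  step 2: p6  (read a: p6→p6)   ← first repeat (p6 seen earlier)
  step 3: p6  (read a: p6→p6)
  step 4: p6  (read b: p6→p6)
  step 5: p6  (read b: p6→p6)
  step 6: p6  (read b: p6→p6)
  step 7: p6  (read a: p6→p6)
  step 8: p6  (read b: p6→p6)
  step 9: p6  (read a: p6→p6)
  step 10: p6  (read b: p6→p6)

So i = 1, j = 2, giving x = w[0:1] = a, y = w[1:2] = a, z = w[2:10] = abbbabab.
Check: |xy| = 2 ≤ 8 and |y| = 1 ≥ 1. Reading y takes N from p6 back to p6, so every xyⁱz is accepted.

a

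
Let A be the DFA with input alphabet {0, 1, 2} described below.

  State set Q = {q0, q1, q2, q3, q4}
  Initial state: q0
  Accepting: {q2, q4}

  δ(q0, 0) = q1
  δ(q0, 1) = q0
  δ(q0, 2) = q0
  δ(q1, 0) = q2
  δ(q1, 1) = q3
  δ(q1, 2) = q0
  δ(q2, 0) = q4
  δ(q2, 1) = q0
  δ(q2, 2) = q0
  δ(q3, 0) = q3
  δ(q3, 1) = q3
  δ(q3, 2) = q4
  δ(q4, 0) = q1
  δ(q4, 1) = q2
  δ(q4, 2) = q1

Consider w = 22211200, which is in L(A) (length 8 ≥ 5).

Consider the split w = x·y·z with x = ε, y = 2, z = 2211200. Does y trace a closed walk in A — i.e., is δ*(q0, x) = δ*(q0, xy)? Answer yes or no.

yes

Run of A on the first 1 characters of w = 2:
  step 0: q0  (start)
  step 1: q0  (read 2: q0→q0)

After x (step 0): q0. After xy (step 1): q0.
They match, so y = 2 drives A around a cycle from q0 back to itself; pumping y any number of times keeps A in q0 before reading z, and xyⁱz ∈ L(A) for every i ≥ 0.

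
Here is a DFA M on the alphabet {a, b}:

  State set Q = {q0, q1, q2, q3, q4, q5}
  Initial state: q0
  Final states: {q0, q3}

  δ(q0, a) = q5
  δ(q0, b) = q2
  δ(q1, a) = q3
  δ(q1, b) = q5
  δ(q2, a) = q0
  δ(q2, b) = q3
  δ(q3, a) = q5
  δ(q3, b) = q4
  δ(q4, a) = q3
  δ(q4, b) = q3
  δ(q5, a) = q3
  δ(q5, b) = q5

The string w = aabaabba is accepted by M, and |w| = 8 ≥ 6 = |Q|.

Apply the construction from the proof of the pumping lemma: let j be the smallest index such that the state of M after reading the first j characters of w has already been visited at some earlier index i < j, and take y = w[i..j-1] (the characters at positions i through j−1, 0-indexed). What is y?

ba

Run of M on w = a a b a a b b a:
  step 0: q0  (start)
  step 1: q5  (read a: q0→q5)
  step 2: q3  (read a: q5→q3)
  step 3: q4  (read b: q3→q4)
  step 4: q3  (read a: q4→q3)   ← first repeat (q3 seen earlier)
  step 5: q5  (read a: q3→q5)
  step 6: q5  (read b: q5→q5)
  step 7: q5  (read b: q5→q5)
  step 8: q3  (read a: q5→q3)

So i = 2, j = 4, giving x = w[0:2] = aa, y = w[2:4] = ba, z = w[4:8] = abba.
Check: |xy| = 4 ≤ 6 and |y| = 2 ≥ 1. Reading y takes M from q3 back to q3, so every xyⁱz is accepted.
With |Q| = 6, pigeonhole forces a state repeat no later than step 6; the substring read between the first and second visits to that state can be pumped.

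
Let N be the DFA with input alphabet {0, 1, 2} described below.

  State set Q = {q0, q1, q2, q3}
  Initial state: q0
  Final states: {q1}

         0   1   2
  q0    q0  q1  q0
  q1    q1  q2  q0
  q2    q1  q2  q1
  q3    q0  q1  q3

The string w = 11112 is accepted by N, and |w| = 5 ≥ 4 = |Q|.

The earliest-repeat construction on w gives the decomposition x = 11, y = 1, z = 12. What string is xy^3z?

xy^3z = 11·1·1·1·12 = 1111112.
Reading y = 1 takes N from q2 back to q2, so after x·y·y·y the machine is still in q2, and z then leads to the accepting state q1. Hence 1111112 ∈ L(N).

1111112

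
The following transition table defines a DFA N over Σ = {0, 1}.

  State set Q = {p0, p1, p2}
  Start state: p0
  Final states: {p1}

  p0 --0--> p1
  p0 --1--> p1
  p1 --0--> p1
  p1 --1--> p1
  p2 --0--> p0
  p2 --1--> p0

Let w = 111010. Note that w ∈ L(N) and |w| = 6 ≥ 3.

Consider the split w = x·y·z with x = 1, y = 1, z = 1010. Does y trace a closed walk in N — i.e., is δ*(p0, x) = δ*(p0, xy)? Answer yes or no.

yes

State sequence: p0 -1-> p1 -1-> p1

After x (step 1): p1. After xy (step 2): p1.
They match, so y = 1 drives N around a cycle from p1 back to itself; pumping y any number of times keeps N in p1 before reading z, and xyⁱz ∈ L(N) for every i ≥ 0.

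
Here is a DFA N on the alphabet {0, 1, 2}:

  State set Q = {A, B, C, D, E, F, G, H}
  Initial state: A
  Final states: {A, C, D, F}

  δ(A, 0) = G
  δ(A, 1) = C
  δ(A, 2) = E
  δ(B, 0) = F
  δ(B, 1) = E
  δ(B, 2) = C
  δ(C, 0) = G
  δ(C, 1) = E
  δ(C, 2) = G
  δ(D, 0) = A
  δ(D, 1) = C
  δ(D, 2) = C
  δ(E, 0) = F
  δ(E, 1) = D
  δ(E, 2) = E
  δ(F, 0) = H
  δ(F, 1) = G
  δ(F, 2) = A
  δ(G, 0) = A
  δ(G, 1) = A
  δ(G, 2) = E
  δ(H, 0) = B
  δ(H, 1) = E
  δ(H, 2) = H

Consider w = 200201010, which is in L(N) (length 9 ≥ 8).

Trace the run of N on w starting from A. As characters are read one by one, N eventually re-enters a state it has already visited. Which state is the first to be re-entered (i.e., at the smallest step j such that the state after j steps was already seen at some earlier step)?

State sequence: A -2-> E -0-> F -0-> H -2-> H -0-> B -1-> E -0-> F -1-> G -0-> A
First repeat at step 4: H was already visited.

The earliest repeat is at step j = 4: N is in H, which it already visited at step i = 3.
The DFA has 8 states, so the proof of the pumping lemma guarantees a repeated state among the first 8+1 visited; the segment between the two visits is the pumpable y.

H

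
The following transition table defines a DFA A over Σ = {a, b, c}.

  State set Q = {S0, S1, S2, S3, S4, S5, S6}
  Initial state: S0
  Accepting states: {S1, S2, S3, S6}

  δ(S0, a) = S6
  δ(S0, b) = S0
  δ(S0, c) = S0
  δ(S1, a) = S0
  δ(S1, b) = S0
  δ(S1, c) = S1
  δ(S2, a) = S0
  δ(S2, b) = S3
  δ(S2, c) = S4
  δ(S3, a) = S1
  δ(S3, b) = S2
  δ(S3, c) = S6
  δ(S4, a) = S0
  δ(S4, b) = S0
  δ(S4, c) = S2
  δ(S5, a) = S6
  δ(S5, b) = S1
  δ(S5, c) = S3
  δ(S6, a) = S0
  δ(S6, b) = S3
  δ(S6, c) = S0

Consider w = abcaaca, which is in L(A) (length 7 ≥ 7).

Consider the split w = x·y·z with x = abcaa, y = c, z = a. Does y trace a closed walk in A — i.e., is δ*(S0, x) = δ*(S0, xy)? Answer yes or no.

State sequence: S0 -a-> S6 -b-> S3 -c-> S6 -a-> S0 -a-> S6 -c-> S0

After x (step 5): S6. After xy (step 6): S0.
They differ (S6 ≠ S0), so y is not a cycle from the state after x; this split is not the one the pumping-lemma construction produces, and pumping y need not keep the string in L(A).

no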